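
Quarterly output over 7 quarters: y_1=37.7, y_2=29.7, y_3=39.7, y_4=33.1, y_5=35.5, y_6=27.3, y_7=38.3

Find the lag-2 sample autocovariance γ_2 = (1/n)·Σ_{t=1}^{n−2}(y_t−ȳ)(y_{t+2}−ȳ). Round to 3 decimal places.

Mean ȳ = (37.7 + 29.7 + 39.7 + 33.1 + 35.5 + 27.3 + 38.3)/7 = 34.4714
Deviations: 3.2286, -4.7714, 5.2286, -1.3714, 1.0286, -7.1714, 3.8286
Σ_{t=1}^{5}(y_t−ȳ)(y_{t+2}−ȳ) = 42.5755
γ_2 = 42.5755 / 7 = 6.082

6.082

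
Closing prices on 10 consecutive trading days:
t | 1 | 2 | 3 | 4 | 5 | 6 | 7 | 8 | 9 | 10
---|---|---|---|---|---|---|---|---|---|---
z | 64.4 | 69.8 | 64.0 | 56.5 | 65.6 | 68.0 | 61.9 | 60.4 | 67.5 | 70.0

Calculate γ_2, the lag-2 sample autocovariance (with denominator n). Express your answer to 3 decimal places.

-11.537

Mean z̄ = (64.4 + 69.8 + 64.0 + 56.5 + 65.6 + 68.0 + 61.9 + 60.4 + 67.5 + 70.0)/10 = 64.8100
Σ_{t=1}^{8}(z_t−z̄)(z_{t+2}−z̄) = -115.3662
γ_2 = -115.3662 / 10 = -11.537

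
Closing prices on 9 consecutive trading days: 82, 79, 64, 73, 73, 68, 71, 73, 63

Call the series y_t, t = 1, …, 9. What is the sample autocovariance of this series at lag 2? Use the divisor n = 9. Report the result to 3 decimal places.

-9.283

Mean ȳ = (82 + 79 + 64 + 73 + 73 + 68 + 71 + 73 + 63)/9 = 71.7778
Σ_{t=1}^{7}(y_t−ȳ)(y_{t+2}−ȳ) = -83.5432
γ_2 = -83.5432 / 9 = -9.283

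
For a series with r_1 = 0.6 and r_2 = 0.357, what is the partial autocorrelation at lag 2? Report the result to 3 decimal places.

-0.005

φ_{22} = (r_2 − r_1²) / (1 − r_1²)
r_1² = (0.6)² = 0.36
Numerator = 0.357 − 0.3600 = -0.0030; denominator = 1 − 0.3600 = 0.6400
φ_{22} = -0.0030 / 0.6400 = -0.005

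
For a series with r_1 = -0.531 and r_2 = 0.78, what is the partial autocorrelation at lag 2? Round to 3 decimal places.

φ_{22} = (r_2 − r_1²) / (1 − r_1²)
r_1² = (-0.531)² = 0.281961
Numerator = 0.78 − 0.2820 = 0.4980; denominator = 1 − 0.2820 = 0.7180
φ_{22} = 0.4980 / 0.7180 = 0.694

0.694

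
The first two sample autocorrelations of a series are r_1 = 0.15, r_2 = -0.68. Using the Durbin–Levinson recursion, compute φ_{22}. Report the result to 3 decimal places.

φ_{22} = (r_2 − r_1²) / (1 − r_1²)
r_1² = (0.15)² = 0.0225
Numerator = -0.68 − 0.0225 = -0.7025; denominator = 1 − 0.0225 = 0.9775
φ_{22} = -0.7025 / 0.9775 = -0.719

-0.719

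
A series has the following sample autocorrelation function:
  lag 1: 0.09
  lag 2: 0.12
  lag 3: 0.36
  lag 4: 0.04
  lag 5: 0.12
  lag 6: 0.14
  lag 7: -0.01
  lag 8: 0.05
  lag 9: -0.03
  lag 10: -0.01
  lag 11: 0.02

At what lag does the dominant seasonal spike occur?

3

The largest autocorrelation is r_3 = 0.36; the remaining lags stay at or below 0.14.
The dominant spike at lag 3 indicates a seasonal period of 3.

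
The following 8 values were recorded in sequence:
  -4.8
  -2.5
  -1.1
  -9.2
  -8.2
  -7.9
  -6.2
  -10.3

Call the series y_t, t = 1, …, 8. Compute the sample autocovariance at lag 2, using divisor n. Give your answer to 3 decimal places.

-0.278

Mean ȳ = (-4.8 − 2.5 − 1.1 − 9.2 − 8.2 − 7.9 − 6.2 − 10.3)/8 = -6.2750
Deviations: 1.4750, 3.7750, 5.1750, -2.9250, -1.9250, -1.6250, 0.0750, -4.0250
Σ_{t=1}^{6}(y_t−ȳ)(y_{t+2}−ȳ) = -2.2213
γ_2 = -2.2213 / 8 = -0.278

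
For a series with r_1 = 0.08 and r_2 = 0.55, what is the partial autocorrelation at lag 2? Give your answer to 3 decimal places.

φ_{22} = (r_2 − r_1²) / (1 − r_1²)
r_1² = (0.08)² = 0.0064
Numerator = 0.55 − 0.0064 = 0.5436; denominator = 1 − 0.0064 = 0.9936
φ_{22} = 0.5436 / 0.9936 = 0.547

0.547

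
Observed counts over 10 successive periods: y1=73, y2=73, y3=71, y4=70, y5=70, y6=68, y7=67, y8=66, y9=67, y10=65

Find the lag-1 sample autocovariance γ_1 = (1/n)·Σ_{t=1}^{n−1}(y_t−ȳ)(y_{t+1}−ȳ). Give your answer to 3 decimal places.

Mean ȳ = (73 + 73 + 71 + 70 + 70 + 68 + 67 + 66 + 67 + 65)/10 = 69.0000
Σ_{t=1}^{9}(y_t−ȳ)(y_{t+1}−ȳ) = 48.0000
γ_1 = 48.0000 / 10 = 4.800

4.800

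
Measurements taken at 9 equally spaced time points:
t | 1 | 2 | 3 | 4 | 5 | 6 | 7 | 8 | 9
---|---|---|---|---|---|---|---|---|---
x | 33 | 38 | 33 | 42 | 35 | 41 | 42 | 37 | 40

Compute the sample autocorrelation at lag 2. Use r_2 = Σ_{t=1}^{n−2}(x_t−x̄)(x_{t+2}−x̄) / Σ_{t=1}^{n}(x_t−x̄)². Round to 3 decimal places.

Mean x̄ = (33 + 38 + 33 + 42 + 35 + 41 + 42 + 37 + 40)/9 = 37.8889
Σ(x_t−x̄)(x_{t+2}−x̄) = (23.9012) + (0.4568) + (14.1235) + (12.7901) + (-11.8765) + (-2.7654) + (8.6790) = 45.3086
Denominator Σ(x_t−x̄)² = 104.8889
r_2 = 45.3086 / 104.8889 = 0.432

0.432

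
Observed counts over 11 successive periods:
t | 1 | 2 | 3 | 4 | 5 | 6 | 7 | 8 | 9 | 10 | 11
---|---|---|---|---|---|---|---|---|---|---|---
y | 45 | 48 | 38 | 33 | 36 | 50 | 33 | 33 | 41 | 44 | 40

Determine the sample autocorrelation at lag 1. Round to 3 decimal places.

Mean ȳ = (45 + 48 + 38 + 33 + 36 + 50 + 33 + 33 + 41 + 44 + 40)/11 = 40.0909
Numerator Σ_{t=1}^{10}(y_t−ȳ)(y_{t+1}−ȳ) = 2.3554
Denominator Σ(y_t−ȳ)² = 372.9091
r_1 = 2.3554 / 372.9091 = 0.006

0.006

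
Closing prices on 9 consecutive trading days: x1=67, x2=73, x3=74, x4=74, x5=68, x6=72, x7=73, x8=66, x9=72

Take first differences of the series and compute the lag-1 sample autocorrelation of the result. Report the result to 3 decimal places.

-0.343

First differences Δx: 6, 1, 0, -6, 4, 1, -7, 6
Mean of differences = 0.6250
Numerator Σ(Δx_t−Δx̄)(Δx_{t+1}−Δx̄) = -59.0156
Denominator Σ(Δx_t−Δx̄)² = 171.8750
r_1(Δx) = -59.0156 / 171.8750 = -0.343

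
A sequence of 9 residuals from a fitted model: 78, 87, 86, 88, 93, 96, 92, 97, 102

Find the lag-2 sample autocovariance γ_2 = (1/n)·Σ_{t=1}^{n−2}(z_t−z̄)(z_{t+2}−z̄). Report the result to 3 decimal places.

Mean z̄ = (78 + 87 + 86 + 88 + 93 + 96 + 92 + 97 + 102)/9 = 91.0000
Σ_{t=1}^{7}(z_t−z̄)(z_{t+2}−z̄) = 95.0000
γ_2 = 95.0000 / 9 = 10.556

10.556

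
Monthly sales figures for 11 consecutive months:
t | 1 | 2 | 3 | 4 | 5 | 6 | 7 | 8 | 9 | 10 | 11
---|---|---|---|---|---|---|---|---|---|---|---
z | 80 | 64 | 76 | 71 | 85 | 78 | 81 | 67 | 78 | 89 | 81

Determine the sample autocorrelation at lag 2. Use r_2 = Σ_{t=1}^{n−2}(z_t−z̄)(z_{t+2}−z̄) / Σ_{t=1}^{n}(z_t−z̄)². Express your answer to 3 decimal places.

-0.051

Mean z̄ = (80 + 64 + 76 + 71 + 85 + 78 + 81 + 67 + 78 + 89 + 81)/11 = 77.2727
Numerator Σ_{t=1}^{9}(z_t−z̄)(z_{t+2}−z̄) = -28.3306
Denominator Σ(z_t−z̄)² = 556.1818
r_2 = -28.3306 / 556.1818 = -0.051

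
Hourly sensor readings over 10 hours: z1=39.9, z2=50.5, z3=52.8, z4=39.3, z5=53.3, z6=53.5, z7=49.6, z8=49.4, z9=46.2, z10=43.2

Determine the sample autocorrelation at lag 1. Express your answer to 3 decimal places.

-0.183

Mean z̄ = (39.9 + 50.5 + 52.8 + 39.3 + 53.3 + 53.5 + 49.6 + 49.4 + 46.2 + 43.2)/10 = 47.7700
Numerator Σ_{t=1}^{9}(z_t−z̄)(z_{t+1}−z̄) = -47.4249
Denominator Σ(z_t−z̄)² = 259.2010
r_1 = -47.4249 / 259.2010 = -0.183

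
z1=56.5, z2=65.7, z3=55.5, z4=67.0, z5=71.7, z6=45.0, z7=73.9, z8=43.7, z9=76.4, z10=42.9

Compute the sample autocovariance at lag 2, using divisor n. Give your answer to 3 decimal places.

81.122

Mean z̄ = (56.5 + 65.7 + 55.5 + 67.0 + 71.7 + 45.0 + 73.9 + 43.7 + 76.4 + 42.9)/10 = 59.8300
Σ_{t=1}^{8}(z_t−z̄)(z_{t+2}−z̄) = 811.2182
γ_2 = 811.2182 / 10 = 81.122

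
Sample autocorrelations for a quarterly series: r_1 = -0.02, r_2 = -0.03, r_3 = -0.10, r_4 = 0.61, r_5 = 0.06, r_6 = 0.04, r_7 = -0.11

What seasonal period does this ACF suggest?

The largest autocorrelation is r_4 = 0.61; the remaining lags stay at or below 0.06.
The dominant spike at lag 4 indicates a seasonal period of 4.

4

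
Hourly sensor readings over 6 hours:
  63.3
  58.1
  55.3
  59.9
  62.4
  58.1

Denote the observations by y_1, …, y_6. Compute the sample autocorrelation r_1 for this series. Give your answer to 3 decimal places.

-0.089

Mean ȳ = (63.3 + 58.1 + 55.3 + 59.9 + 62.4 + 58.1)/6 = 59.5167
Numerator Σ_{t=1}^{5}(y_t−ȳ)(y_{t+1}−ȳ) = -3.9819
Denominator Σ(y_t−ȳ)² = 44.5683
r_1 = -3.9819 / 44.5683 = -0.089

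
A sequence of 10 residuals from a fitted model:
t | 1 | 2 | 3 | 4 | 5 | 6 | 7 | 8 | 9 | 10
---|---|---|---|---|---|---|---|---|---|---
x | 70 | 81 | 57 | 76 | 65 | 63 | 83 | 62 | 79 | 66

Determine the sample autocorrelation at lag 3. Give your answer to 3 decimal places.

Mean x̄ = (70 + 81 + 57 + 76 + 65 + 63 + 83 + 62 + 79 + 66)/10 = 70.2000
Numerator Σ_{t=1}^{7}(x_t−x̄)(x_{t+3}−x̄) = 37.4800
Denominator Σ(x_t−x̄)² = 729.6000
r_3 = 37.4800 / 729.6000 = 0.051

0.051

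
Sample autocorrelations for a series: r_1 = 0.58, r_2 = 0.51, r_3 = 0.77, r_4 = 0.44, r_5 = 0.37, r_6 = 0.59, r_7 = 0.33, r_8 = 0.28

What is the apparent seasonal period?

3

The largest autocorrelation is r_3 = 0.77, with a weaker echo at lag 6 (0.59); the remaining lags stay at or below 0.58. The elevated value at lag 1 (0.58), dropping to 0.51 at lag 2, reflects decaying short-term dependence rather than seasonality.
The dominant spike at lag 3 indicates a seasonal period of 3.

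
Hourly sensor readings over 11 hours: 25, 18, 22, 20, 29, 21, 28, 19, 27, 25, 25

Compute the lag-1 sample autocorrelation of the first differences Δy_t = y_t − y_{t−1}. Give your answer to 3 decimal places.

-0.808

First differences Δy: -7, 4, -2, 9, -8, 7, -9, 8, -2, 0
Mean of differences = 0.0000
Numerator Σ(Δy_t−Δȳ)(Δy_{t+1}−Δȳ) = -333.0000
Denominator Σ(Δy_t−Δȳ)² = 412.0000
r_1(Δy) = -333.0000 / 412.0000 = -0.808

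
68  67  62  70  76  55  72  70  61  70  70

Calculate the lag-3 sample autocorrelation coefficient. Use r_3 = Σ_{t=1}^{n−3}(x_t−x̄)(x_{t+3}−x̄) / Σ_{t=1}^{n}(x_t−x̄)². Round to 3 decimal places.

Mean x̄ = (68 + 67 + 62 + 70 + 76 + 55 + 72 + 70 + 61 + 70 + 70)/11 = 67.3636
Numerator Σ_{t=1}^{8}(x_t−x̄)(x_{t+3}−x̄) = 197.6942
Denominator Σ(x_t−x̄)² = 346.5455
r_3 = 197.6942 / 346.5455 = 0.570

0.570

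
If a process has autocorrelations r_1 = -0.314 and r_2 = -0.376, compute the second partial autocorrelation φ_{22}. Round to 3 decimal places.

φ_{22} = (r_2 − r_1²) / (1 − r_1²)
r_1² = (-0.314)² = 0.098596
Numerator = -0.376 − 0.0986 = -0.4746; denominator = 1 − 0.0986 = 0.9014
φ_{22} = -0.4746 / 0.9014 = -0.527

-0.527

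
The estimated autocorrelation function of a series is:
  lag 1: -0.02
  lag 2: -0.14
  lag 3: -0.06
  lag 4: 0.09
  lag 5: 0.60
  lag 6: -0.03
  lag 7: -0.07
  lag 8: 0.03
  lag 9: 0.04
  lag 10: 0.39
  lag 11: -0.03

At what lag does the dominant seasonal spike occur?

The largest autocorrelation is r_5 = 0.60, with a weaker echo at lag 10 (0.39); the remaining lags stay at or below 0.09.
The dominant spike at lag 5 indicates a seasonal period of 5.

5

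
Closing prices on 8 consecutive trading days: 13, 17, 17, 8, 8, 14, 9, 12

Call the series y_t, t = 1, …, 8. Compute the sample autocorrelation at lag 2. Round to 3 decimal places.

Mean ȳ = (13 + 17 + 17 + 8 + 8 + 14 + 9 + 12)/8 = 12.2500
Deviations from mean: 0.7500, 4.7500, 4.7500, -4.2500, -4.2500, 1.7500, -3.2500, -0.2500
Numerator Σ_{t=1}^{6}(y_t−ȳ)(y_{t+2}−ȳ) = -30.8750
Denominator Σ(y_t−ȳ)² = 95.5000
r_2 = -30.8750 / 95.5000 = -0.323

-0.323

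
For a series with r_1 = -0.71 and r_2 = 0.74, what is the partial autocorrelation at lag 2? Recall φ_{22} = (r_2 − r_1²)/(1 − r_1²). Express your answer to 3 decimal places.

φ_{22} = (r_2 − r_1²) / (1 − r_1²)
r_1² = (-0.71)² = 0.5041
Numerator = 0.74 − 0.5041 = 0.2359; denominator = 1 − 0.5041 = 0.4959
φ_{22} = 0.2359 / 0.4959 = 0.476

0.476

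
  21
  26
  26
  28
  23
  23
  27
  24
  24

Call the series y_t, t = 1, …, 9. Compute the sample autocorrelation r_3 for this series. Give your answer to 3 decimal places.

Mean ȳ = (21 + 26 + 26 + 28 + 23 + 23 + 27 + 24 + 24)/9 = 24.6667
Σ(y_t−ȳ)(y_{t+3}−ȳ) = (-12.2222) + (-2.2222) + (-2.2222) + (7.7778) + (1.1111) + (1.1111) = -6.6667
Denominator Σ(y_t−ȳ)² = 40.0000
r_3 = -6.6667 / 40.0000 = -0.167

-0.167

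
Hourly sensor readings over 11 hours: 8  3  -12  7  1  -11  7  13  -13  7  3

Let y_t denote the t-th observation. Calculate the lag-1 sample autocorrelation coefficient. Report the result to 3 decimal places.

Mean ȳ = (8 + 3 − 12 + 7 + 1 − 11 + 7 + 13 − 13 + 7 + 3)/11 = 1.1818
Numerator Σ_{t=1}^{10}(y_t−ȳ)(y_{t+1}−ȳ) = -328.7603
Denominator Σ(y_t−ȳ)² = 817.6364
r_1 = -328.7603 / 817.6364 = -0.402

-0.402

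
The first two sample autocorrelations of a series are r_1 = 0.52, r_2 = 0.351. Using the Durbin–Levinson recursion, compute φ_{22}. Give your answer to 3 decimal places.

φ_{22} = (r_2 − r_1²) / (1 − r_1²)
r_1² = (0.52)² = 0.2704
Numerator = 0.351 − 0.2704 = 0.0806; denominator = 1 − 0.2704 = 0.7296
φ_{22} = 0.0806 / 0.7296 = 0.110

0.110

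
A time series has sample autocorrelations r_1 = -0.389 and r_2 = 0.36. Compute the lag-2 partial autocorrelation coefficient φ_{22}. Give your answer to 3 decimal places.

0.246

φ_{22} = (r_2 − r_1²) / (1 − r_1²)
r_1² = (-0.389)² = 0.151321
Numerator = 0.36 − 0.1513 = 0.2087; denominator = 1 − 0.1513 = 0.8487
φ_{22} = 0.2087 / 0.8487 = 0.246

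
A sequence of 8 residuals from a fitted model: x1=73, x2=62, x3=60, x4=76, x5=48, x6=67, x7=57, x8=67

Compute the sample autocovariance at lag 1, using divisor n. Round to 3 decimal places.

-42.945

Mean x̄ = (73 + 62 + 60 + 76 + 48 + 67 + 57 + 67)/8 = 63.7500
Deviations: 9.2500, -1.7500, -3.7500, 12.2500, -15.7500, 3.2500, -6.7500, 3.2500
Σ_{t=1}^{7}(x_t−x̄)(x_{t+1}−x̄) = -343.5625
γ_1 = -343.5625 / 8 = -42.945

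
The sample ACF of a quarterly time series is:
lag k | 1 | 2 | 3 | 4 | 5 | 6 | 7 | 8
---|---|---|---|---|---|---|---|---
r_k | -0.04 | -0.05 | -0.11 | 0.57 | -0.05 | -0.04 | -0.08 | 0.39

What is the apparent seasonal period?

The largest autocorrelation is r_4 = 0.57, with a weaker echo at lag 8 (0.39); the remaining lags stay at or below -0.04.
The dominant spike at lag 4 indicates a seasonal period of 4.

4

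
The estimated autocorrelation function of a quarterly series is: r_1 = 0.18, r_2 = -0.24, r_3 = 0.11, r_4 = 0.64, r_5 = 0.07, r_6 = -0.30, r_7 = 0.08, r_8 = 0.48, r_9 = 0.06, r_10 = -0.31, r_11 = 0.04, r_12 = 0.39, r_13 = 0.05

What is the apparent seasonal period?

4

The largest autocorrelation is r_4 = 0.64, with weaker echoes at lags 8 (0.48) and 12 (0.39); the remaining lags stay at or below 0.18.
The dominant spike at lag 4 indicates a seasonal period of 4.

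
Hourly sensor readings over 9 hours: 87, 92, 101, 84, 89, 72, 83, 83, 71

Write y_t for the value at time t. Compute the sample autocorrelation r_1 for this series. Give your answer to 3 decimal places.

Mean ȳ = (87 + 92 + 101 + 84 + 89 + 72 + 83 + 83 + 71)/9 = 84.6667
Numerator Σ_{t=1}^{8}(y_t−ȳ)(y_{t+1}−ȳ) = 114.8889
Denominator Σ(y_t−ȳ)² = 698.0000
r_1 = 114.8889 / 698.0000 = 0.165

0.165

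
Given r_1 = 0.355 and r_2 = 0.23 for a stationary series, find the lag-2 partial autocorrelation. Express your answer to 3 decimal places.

0.119

φ_{22} = (r_2 − r_1²) / (1 − r_1²)
r_1² = (0.355)² = 0.126025
Numerator = 0.23 − 0.1260 = 0.1040; denominator = 1 − 0.1260 = 0.8740
φ_{22} = 0.1040 / 0.8740 = 0.119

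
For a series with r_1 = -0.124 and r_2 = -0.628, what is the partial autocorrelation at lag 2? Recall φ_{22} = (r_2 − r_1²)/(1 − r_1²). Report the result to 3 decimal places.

-0.653

φ_{22} = (r_2 − r_1²) / (1 − r_1²)
r_1² = (-0.124)² = 0.015376
Numerator = -0.628 − 0.0154 = -0.6434; denominator = 1 − 0.0154 = 0.9846
φ_{22} = -0.6434 / 0.9846 = -0.653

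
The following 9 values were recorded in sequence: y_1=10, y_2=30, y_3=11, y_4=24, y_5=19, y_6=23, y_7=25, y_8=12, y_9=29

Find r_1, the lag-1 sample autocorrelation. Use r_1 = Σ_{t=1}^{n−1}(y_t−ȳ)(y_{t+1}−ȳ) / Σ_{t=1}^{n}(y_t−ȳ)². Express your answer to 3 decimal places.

Mean ȳ = (10 + 30 + 11 + 24 + 19 + 23 + 25 + 12 + 29)/9 = 20.3333
Numerator Σ_{t=1}^{8}(y_t−ȳ)(y_{t+1}−ȳ) = -331.4444
Denominator Σ(y_t−ȳ)² = 476.0000
r_1 = -331.4444 / 476.0000 = -0.696

-0.696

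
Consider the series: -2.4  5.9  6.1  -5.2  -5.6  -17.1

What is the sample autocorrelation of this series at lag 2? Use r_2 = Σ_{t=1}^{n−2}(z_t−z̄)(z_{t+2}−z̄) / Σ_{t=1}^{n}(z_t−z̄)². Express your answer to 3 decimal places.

-0.017

Mean z̄ = (-2.4 + 5.9 + 6.1 − 5.2 − 5.6 − 17.1)/6 = -3.0500
Deviations from mean: 0.6500, 8.9500, 9.1500, -2.1500, -2.5500, -14.0500
Σ(z_t−z̄)(z_{t+2}−z̄) = (5.9475) + (-19.2425) + (-23.3325) + (30.2075) = -6.4200
Denominator Σ(z_t−z̄)² = 372.7750
r_2 = -6.4200 / 372.7750 = -0.017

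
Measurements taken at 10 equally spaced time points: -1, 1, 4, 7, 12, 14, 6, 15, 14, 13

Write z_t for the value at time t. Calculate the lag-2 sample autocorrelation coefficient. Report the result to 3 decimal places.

Mean z̄ = (-1 + 1 + 4 + 7 + 12 + 14 + 6 + 15 + 14 + 13)/10 = 8.5000
Numerator Σ_{t=1}^{8}(z_t−z̄)(z_{t+2}−z̄) = 72.5000
Denominator Σ(z_t−z̄)² = 310.5000
r_2 = 72.5000 / 310.5000 = 0.233

0.233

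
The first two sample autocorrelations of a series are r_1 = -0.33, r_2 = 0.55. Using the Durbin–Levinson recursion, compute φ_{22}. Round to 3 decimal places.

φ_{22} = (r_2 − r_1²) / (1 − r_1²)
r_1² = (-0.33)² = 0.1089
Numerator = 0.55 − 0.1089 = 0.4411; denominator = 1 − 0.1089 = 0.8911
φ_{22} = 0.4411 / 0.8911 = 0.495

0.495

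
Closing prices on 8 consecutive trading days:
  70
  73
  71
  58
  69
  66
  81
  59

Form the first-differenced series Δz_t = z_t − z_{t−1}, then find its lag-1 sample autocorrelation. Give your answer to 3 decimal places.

First differences Δz: 3, -2, -13, 11, -3, 15, -22
Mean of differences = -1.5714
Numerator Σ(Δz_t−Δz̄)(Δz_{t+1}−Δz̄) = -520.8980
Denominator Σ(Δz_t−Δz̄)² = 1003.7143
r_1(Δz) = -520.8980 / 1003.7143 = -0.519

-0.519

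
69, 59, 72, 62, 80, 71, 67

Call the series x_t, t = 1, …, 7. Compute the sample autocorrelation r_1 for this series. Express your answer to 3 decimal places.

-0.387

Mean x̄ = (69 + 59 + 72 + 62 + 80 + 71 + 67)/7 = 68.5714
Deviations from mean: 0.4286, -9.5714, 3.4286, -6.5714, 11.4286, 2.4286, -1.5714
Σ(x_t−x̄)(x_{t+1}−x̄) = (-4.1020) + (-32.8163) + (-22.5306) + (-75.1020) + (27.7551) + (-3.8163) = -110.6122
Denominator Σ(x_t−x̄)² = 285.7143
r_1 = -110.6122 / 285.7143 = -0.387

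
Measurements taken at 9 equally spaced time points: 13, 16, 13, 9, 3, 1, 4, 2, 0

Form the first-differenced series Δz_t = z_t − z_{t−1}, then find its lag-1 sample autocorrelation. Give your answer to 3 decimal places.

0.080

First differences Δz: 3, -3, -4, -6, -2, 3, -2, -2
Mean of differences = -1.6250
Numerator Σ(Δz_t−Δz̄)(Δz_{t+1}−Δz̄) = 5.6094
Denominator Σ(Δz_t−Δz̄)² = 69.8750
r_1(Δz) = 5.6094 / 69.8750 = 0.080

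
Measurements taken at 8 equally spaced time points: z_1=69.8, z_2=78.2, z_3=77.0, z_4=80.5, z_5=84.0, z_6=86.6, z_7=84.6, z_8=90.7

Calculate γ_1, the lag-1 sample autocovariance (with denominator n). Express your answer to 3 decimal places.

Mean z̄ = (69.8 + 78.2 + 77.0 + 80.5 + 84.0 + 86.6 + 84.6 + 90.7)/8 = 81.4250
Σ_{t=1}^{7}(z_t−z̄)(z_{t+1}−z̄) = 112.6769
γ_1 = 112.6769 / 8 = 14.085

14.085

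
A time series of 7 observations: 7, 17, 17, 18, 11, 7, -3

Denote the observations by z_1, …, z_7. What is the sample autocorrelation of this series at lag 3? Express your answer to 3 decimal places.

Mean z̄ = (7 + 17 + 17 + 18 + 11 + 7 − 3)/7 = 10.5714
Deviations from mean: -3.5714, 6.4286, 6.4286, 7.4286, 0.4286, -3.5714, -13.5714
Σ(z_t−z̄)(z_{t+3}−z̄) = (-26.5306) + (2.7551) + (-22.9592) + (-100.8163) = -147.5510
Denominator Σ(z_t−z̄)² = 347.7143
r_3 = -147.5510 / 347.7143 = -0.424

-0.424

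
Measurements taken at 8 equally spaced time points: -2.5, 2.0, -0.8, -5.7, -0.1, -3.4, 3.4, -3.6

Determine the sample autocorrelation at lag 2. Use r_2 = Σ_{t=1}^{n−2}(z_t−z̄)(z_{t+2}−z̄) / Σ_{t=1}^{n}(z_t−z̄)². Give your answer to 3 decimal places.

Mean z̄ = (-2.5 + 2.0 − 0.8 − 5.7 − 0.1 − 3.4 + 3.4 − 3.6)/8 = -1.3375
Numerator Σ_{t=1}^{6}(z_t−z̄)(z_{t+2}−z̄) = 5.0072
Denominator Σ(z_t−z̄)² = 65.1588
r_2 = 5.0072 / 65.1588 = 0.077

0.077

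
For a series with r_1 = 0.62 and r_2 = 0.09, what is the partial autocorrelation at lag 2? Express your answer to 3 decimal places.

-0.478

φ_{22} = (r_2 − r_1²) / (1 − r_1²)
r_1² = (0.62)² = 0.3844
Numerator = 0.09 − 0.3844 = -0.2944; denominator = 1 − 0.3844 = 0.6156
φ_{22} = -0.2944 / 0.6156 = -0.478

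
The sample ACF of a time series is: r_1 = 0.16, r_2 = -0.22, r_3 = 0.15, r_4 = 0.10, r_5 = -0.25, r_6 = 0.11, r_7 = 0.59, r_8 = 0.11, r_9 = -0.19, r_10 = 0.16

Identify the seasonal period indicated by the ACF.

7

The largest autocorrelation is r_7 = 0.59; the remaining lags stay at or below 0.16.
The dominant spike at lag 7 indicates a seasonal period of 7.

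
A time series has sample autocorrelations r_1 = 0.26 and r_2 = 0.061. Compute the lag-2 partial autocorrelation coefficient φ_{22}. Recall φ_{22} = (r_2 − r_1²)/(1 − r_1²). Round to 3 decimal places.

φ_{22} = (r_2 − r_1²) / (1 − r_1²)
r_1² = (0.26)² = 0.0676
Numerator = 0.061 − 0.0676 = -0.0066; denominator = 1 − 0.0676 = 0.9324
φ_{22} = -0.0066 / 0.9324 = -0.007

-0.007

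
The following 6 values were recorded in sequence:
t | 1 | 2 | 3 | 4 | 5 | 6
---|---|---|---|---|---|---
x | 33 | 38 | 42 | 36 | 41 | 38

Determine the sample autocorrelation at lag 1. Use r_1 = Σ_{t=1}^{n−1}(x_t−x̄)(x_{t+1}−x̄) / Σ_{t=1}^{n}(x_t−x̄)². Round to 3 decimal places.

Mean x̄ = (33 + 38 + 42 + 36 + 41 + 38)/6 = 38.0000
Σ(x_t−x̄)(x_{t+1}−x̄) = (0.0000) + (0.0000) + (-8.0000) + (-6.0000) + (0.0000) = -14.0000
Denominator Σ(x_t−x̄)² = 54.0000
r_1 = -14.0000 / 54.0000 = -0.259

-0.259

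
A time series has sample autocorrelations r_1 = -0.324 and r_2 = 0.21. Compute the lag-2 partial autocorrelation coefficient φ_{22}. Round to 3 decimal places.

0.117

φ_{22} = (r_2 − r_1²) / (1 − r_1²)
r_1² = (-0.324)² = 0.104976
Numerator = 0.21 − 0.1050 = 0.1050; denominator = 1 − 0.1050 = 0.8950
φ_{22} = 0.1050 / 0.8950 = 0.117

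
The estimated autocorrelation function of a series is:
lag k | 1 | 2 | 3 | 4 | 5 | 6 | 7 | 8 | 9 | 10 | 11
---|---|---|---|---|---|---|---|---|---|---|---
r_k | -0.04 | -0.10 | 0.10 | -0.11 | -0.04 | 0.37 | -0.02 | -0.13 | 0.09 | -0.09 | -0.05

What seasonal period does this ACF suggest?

The largest autocorrelation is r_6 = 0.37; the remaining lags stay at or below 0.10.
The dominant spike at lag 6 indicates a seasonal period of 6.

6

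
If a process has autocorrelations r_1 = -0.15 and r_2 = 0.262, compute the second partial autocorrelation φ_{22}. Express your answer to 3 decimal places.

0.245

φ_{22} = (r_2 − r_1²) / (1 − r_1²)
r_1² = (-0.15)² = 0.0225
Numerator = 0.262 − 0.0225 = 0.2395; denominator = 1 − 0.0225 = 0.9775
φ_{22} = 0.2395 / 0.9775 = 0.245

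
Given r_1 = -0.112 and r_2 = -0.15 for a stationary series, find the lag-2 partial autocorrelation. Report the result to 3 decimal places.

-0.165

φ_{22} = (r_2 − r_1²) / (1 − r_1²)
r_1² = (-0.112)² = 0.012544
Numerator = -0.15 − 0.0125 = -0.1625; denominator = 1 − 0.0125 = 0.9875
φ_{22} = -0.1625 / 0.9875 = -0.165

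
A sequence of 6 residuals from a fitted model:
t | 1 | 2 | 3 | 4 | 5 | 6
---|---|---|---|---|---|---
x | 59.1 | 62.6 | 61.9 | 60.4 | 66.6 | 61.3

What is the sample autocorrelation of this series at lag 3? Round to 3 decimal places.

Mean x̄ = (59.1 + 62.6 + 61.9 + 60.4 + 66.6 + 61.3)/6 = 61.9833
Deviations from mean: -2.8833, 0.6167, -0.0833, -1.5833, 4.6167, -0.6833
Numerator Σ_{t=1}^{3}(x_t−x̄)(x_{t+3}−x̄) = 7.4692
Denominator Σ(x_t−x̄)² = 32.9883
r_3 = 7.4692 / 32.9883 = 0.226

0.226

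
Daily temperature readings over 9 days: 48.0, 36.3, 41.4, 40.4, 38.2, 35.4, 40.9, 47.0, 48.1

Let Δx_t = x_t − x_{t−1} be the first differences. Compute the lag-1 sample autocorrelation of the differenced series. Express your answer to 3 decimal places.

First differences Δx: -11.7, 5.1, -1.0, -2.2, -2.8, 5.5, 6.1, 1.1
Mean of differences = 0.0125
Numerator Σ(Δx_t−Δx̄)(Δx_{t+1}−Δx̄) = -31.6839
Denominator Σ(Δx_t−Δx̄)² = 245.2488
r_1(Δx) = -31.6839 / 245.2488 = -0.129

-0.129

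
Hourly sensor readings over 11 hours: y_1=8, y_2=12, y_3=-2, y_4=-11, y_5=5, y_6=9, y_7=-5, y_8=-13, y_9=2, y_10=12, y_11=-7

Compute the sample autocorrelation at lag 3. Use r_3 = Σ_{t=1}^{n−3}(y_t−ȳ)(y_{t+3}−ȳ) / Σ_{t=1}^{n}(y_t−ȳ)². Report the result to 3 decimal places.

0.005

Mean ȳ = (8 + 12 − 2 − 11 + 5 + 9 − 5 − 13 + 2 + 12 − 7)/11 = 0.9091
Numerator Σ_{t=1}^{8}(y_t−ȳ)(y_{t+3}−ȳ) = 4.1570
Denominator Σ(y_t−ȳ)² = 820.9091
r_3 = 4.1570 / 820.9091 = 0.005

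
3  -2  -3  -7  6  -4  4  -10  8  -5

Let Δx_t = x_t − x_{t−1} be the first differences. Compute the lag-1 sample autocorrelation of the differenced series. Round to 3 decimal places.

-0.798

First differences Δx: -5, -1, -4, 13, -10, 8, -14, 18, -13
Mean of differences = -0.8889
Numerator Σ(Δx_t−Δx̄)(Δx_{t+1}−Δx̄) = -842.9012
Denominator Σ(Δx_t−Δx̄)² = 1056.8889
r_1(Δx) = -842.9012 / 1056.8889 = -0.798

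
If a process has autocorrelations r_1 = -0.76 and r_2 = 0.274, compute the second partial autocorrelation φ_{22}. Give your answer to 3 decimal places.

-0.719

φ_{22} = (r_2 − r_1²) / (1 − r_1²)
r_1² = (-0.76)² = 0.5776
Numerator = 0.274 − 0.5776 = -0.3036; denominator = 1 − 0.5776 = 0.4224
φ_{22} = -0.3036 / 0.4224 = -0.719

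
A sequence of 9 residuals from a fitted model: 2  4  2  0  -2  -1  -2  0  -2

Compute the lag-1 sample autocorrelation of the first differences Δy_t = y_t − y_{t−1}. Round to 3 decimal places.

First differences Δy: 2, -2, -2, -2, 1, -1, 2, -2
Mean of differences = -0.5000
Numerator Σ(Δy_t−Δȳ)(Δy_{t+1}−Δȳ) = -7.2500
Denominator Σ(Δy_t−Δȳ)² = 24.0000
r_1(Δy) = -7.2500 / 24.0000 = -0.302

-0.302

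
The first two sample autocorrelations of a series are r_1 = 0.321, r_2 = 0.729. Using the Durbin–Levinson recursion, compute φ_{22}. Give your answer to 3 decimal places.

0.698

φ_{22} = (r_2 − r_1²) / (1 − r_1²)
r_1² = (0.321)² = 0.103041
Numerator = 0.729 − 0.1030 = 0.6260; denominator = 1 − 0.1030 = 0.8970
φ_{22} = 0.6260 / 0.8970 = 0.698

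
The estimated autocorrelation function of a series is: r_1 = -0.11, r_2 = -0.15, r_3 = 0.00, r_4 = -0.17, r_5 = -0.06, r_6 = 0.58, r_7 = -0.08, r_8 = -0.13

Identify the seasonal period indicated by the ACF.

6

The largest autocorrelation is r_6 = 0.58; the remaining lags stay at or below 0.00.
The dominant spike at lag 6 indicates a seasonal period of 6.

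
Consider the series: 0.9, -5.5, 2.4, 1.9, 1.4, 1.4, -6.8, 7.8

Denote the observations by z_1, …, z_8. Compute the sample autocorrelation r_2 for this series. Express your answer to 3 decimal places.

-0.029

Mean z̄ = (0.9 − 5.5 + 2.4 + 1.9 + 1.4 + 1.4 − 6.8 + 7.8)/8 = 0.4375
Deviations from mean: 0.4625, -5.9375, 1.9625, 1.4625, 0.9625, 0.9625, -7.2375, 7.3625
Numerator Σ_{t=1}^{6}(z_t−z̄)(z_{t+2}−z̄) = -4.3591
Denominator Σ(z_t−z̄)² = 149.8988
r_2 = -4.3591 / 149.8988 = -0.029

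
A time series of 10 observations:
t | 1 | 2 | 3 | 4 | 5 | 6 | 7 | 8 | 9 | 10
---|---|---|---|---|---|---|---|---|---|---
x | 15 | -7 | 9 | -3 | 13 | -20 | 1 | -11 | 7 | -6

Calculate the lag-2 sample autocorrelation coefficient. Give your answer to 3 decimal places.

0.559

Mean x̄ = (15 − 7 + 9 − 3 + 13 − 20 + 1 − 11 + 7 − 6)/10 = -0.2000
Numerator Σ_{t=1}^{8}(x_t−x̄)(x_{t+2}−x̄) = 636.7200
Denominator Σ(x_t−x̄)² = 1139.6000
r_2 = 636.7200 / 1139.6000 = 0.559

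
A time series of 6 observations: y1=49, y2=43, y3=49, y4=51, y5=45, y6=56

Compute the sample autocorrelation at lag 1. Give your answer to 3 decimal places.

-0.356

Mean ȳ = (49 + 43 + 49 + 51 + 45 + 56)/6 = 48.8333
Deviations from mean: 0.1667, -5.8333, 0.1667, 2.1667, -3.8333, 7.1667
Σ(y_t−ȳ)(y_{t+1}−ȳ) = (-0.9722) + (-0.9722) + (0.3611) + (-8.3056) + (-27.4722) = -37.3611
Denominator Σ(y_t−ȳ)² = 104.8333
r_1 = -37.3611 / 104.8333 = -0.356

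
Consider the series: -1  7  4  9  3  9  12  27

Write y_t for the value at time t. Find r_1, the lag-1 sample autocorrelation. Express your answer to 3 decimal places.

0.164

Mean ȳ = (-1 + 7 + 4 + 9 + 3 + 9 + 12 + 27)/8 = 8.7500
Σ(y_t−ȳ)(y_{t+1}−ȳ) = (17.0625) + (8.3125) + (-1.1875) + (-1.4375) + (-1.4375) + (0.8125) + (59.3125) = 81.4375
Denominator Σ(y_t−ȳ)² = 497.5000
r_1 = 81.4375 / 497.5000 = 0.164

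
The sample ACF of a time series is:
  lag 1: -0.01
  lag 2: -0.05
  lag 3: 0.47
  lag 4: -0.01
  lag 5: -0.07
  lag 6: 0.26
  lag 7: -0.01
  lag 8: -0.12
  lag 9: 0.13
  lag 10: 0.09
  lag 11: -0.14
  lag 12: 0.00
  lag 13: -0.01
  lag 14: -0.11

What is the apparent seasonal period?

The largest autocorrelation is r_3 = 0.47, with a weaker echo at lag 6 (0.26); the remaining lags stay at or below 0.13.
The dominant spike at lag 3 indicates a seasonal period of 3.

3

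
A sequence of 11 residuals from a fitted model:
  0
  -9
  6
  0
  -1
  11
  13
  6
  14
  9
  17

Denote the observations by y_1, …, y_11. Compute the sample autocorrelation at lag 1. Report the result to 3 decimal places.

0.308

Mean ȳ = (0 − 9 + 6 + 0 − 1 + 11 + 13 + 6 + 14 + 9 + 17)/11 = 6.0000
Numerator Σ_{t=1}^{10}(y_t−ȳ)(y_{t+1}−ȳ) = 189.0000
Denominator Σ(y_t−ȳ)² = 614.0000
r_1 = 189.0000 / 614.0000 = 0.308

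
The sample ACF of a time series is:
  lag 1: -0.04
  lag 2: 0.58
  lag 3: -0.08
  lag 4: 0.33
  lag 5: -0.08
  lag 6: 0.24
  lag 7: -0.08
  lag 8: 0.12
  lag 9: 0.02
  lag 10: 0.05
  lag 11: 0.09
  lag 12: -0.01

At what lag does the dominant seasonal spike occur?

2

The largest autocorrelation is r_2 = 0.58, with weaker echoes at lags 4 (0.33) and 6 (0.24); the remaining lags stay at or below 0.12.
The dominant spike at lag 2 indicates a seasonal period of 2.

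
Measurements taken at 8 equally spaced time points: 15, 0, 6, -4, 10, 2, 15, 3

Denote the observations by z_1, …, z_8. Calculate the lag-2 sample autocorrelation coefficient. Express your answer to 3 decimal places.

0.433

Mean z̄ = (15 + 0 + 6 − 4 + 10 + 2 + 15 + 3)/8 = 5.8750
Σ(z_t−z̄)(z_{t+2}−z̄) = (1.1406) + (58.0156) + (0.5156) + (38.2656) + (37.6406) + (11.1406) = 146.7188
Denominator Σ(z_t−z̄)² = 338.8750
r_2 = 146.7188 / 338.8750 = 0.433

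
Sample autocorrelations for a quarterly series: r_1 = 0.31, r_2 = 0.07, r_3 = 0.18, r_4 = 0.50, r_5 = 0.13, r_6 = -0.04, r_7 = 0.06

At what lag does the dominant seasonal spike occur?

The largest autocorrelation is r_4 = 0.50; the remaining lags stay at or below 0.31. The elevated value at lag 1 (0.31), dropping to 0.07 at lag 2, reflects decaying short-term dependence rather than seasonality.
The dominant spike at lag 4 indicates a seasonal period of 4.

4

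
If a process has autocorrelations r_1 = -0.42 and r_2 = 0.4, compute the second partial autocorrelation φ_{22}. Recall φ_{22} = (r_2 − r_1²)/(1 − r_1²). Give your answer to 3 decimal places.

φ_{22} = (r_2 − r_1²) / (1 − r_1²)
r_1² = (-0.42)² = 0.1764
Numerator = 0.4 − 0.1764 = 0.2236; denominator = 1 − 0.1764 = 0.8236
φ_{22} = 0.2236 / 0.8236 = 0.271

0.271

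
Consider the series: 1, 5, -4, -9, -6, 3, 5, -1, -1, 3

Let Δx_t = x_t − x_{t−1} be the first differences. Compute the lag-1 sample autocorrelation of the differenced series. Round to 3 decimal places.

First differences Δx: 4, -9, -5, 3, 9, 2, -6, 0, 4
Mean of differences = 0.2222
Numerator Σ(Δx_t−Δx̄)(Δx_{t+1}−Δx̄) = 28.2840
Denominator Σ(Δx_t−Δx̄)² = 267.5556
r_1(Δx) = 28.2840 / 267.5556 = 0.106

0.106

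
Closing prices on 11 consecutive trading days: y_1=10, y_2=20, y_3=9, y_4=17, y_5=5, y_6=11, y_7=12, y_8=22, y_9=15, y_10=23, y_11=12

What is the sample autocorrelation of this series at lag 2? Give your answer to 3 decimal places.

Mean ȳ = (10 + 20 + 9 + 17 + 5 + 11 + 12 + 22 + 15 + 23 + 12)/11 = 14.1818
Numerator Σ_{t=1}^{9}(y_t−ȳ)(y_{t+2}−ȳ) = 137.2066
Denominator Σ(y_t−ȳ)² = 329.6364
r_2 = 137.2066 / 329.6364 = 0.416

0.416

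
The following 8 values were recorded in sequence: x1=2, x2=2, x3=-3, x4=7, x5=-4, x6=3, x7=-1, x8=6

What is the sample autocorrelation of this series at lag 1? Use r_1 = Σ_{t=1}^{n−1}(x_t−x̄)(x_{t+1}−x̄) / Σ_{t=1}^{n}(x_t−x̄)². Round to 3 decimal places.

Mean x̄ = (2 + 2 − 3 + 7 − 4 + 3 − 1 + 6)/8 = 1.5000
Deviations from mean: 0.5000, 0.5000, -4.5000, 5.5000, -5.5000, 1.5000, -2.5000, 4.5000
Σ(x_t−x̄)(x_{t+1}−x̄) = (0.2500) + (-2.2500) + (-24.7500) + (-30.2500) + (-8.2500) + (-3.7500) + (-11.2500) = -80.2500
Denominator Σ(x_t−x̄)² = 110.0000
r_1 = -80.2500 / 110.0000 = -0.730

-0.730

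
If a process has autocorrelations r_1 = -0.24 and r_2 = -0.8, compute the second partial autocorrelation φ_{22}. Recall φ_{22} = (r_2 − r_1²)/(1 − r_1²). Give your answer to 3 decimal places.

-0.910

φ_{22} = (r_2 − r_1²) / (1 − r_1²)
r_1² = (-0.24)² = 0.0576
Numerator = -0.8 − 0.0576 = -0.8576; denominator = 1 − 0.0576 = 0.9424
φ_{22} = -0.8576 / 0.9424 = -0.910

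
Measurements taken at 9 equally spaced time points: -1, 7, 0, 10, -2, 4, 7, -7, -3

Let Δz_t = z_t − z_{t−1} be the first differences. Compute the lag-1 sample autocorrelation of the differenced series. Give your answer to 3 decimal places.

-0.655

First differences Δz: 8, -7, 10, -12, 6, 3, -14, 4
Mean of differences = -0.2500
Numerator Σ(Δz_t−Δz̄)(Δz_{t+1}−Δz̄) = -401.5625
Denominator Σ(Δz_t−Δz̄)² = 613.5000
r_1(Δz) = -401.5625 / 613.5000 = -0.655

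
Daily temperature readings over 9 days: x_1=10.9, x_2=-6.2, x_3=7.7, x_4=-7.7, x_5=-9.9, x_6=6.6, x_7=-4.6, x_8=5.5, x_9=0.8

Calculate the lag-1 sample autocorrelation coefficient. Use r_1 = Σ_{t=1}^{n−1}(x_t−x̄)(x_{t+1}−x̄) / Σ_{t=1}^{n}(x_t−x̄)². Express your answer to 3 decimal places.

Mean x̄ = (10.9 − 6.2 + 7.7 − 7.7 − 9.9 + 6.6 − 4.6 + 5.5 + 0.8)/9 = 0.3444
Numerator Σ_{t=1}^{8}(x_t−x̄)(x_{t+1}−x̄) = -212.1364
Denominator Σ(x_t−x̄)² = 468.3822
r_1 = -212.1364 / 468.3822 = -0.453

-0.453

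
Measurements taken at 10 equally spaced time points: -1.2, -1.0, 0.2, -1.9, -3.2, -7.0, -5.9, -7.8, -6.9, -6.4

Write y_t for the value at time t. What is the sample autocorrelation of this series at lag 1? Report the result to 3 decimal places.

0.742

Mean ȳ = (-1.2 − 1.0 + 0.2 − 1.9 − 3.2 − 7.0 − 5.9 − 7.8 − 6.9 − 6.4)/10 = -4.1100
Numerator Σ_{t=1}^{9}(y_t−ȳ)(y_{t+1}−ȳ) = 59.8229
Denominator Σ(y_t−ȳ)² = 80.6290
r_1 = 59.8229 / 80.6290 = 0.742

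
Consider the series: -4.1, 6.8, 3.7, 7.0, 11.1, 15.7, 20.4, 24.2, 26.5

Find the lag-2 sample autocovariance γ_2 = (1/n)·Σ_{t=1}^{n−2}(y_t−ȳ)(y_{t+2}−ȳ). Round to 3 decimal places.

Mean ȳ = (-4.1 + 6.8 + 3.7 + 7.0 + 11.1 + 15.7 + 20.4 + 24.2 + 26.5)/9 = 12.3667
Σ_{t=1}^{7}(y_t−ȳ)(y_{t+2}−ȳ) = 308.4811
γ_2 = 308.4811 / 9 = 34.276

34.276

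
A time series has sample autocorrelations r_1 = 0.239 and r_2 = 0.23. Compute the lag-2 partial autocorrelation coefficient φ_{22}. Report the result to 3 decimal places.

φ_{22} = (r_2 − r_1²) / (1 − r_1²)
r_1² = (0.239)² = 0.057121
Numerator = 0.23 − 0.0571 = 0.1729; denominator = 1 − 0.0571 = 0.9429
φ_{22} = 0.1729 / 0.9429 = 0.183

0.183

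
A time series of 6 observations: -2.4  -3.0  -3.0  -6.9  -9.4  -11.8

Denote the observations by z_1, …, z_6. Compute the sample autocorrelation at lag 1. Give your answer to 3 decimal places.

Mean z̄ = (-2.4 − 3.0 − 3.0 − 6.9 − 9.4 − 11.8)/6 = -6.0833
Numerator Σ_{t=1}^{5}(z_t−z̄)(z_{t+1}−z̄) = 40.0147
Denominator Σ(z_t−z̄)² = 76.9283
r_1 = 40.0147 / 76.9283 = 0.520

0.520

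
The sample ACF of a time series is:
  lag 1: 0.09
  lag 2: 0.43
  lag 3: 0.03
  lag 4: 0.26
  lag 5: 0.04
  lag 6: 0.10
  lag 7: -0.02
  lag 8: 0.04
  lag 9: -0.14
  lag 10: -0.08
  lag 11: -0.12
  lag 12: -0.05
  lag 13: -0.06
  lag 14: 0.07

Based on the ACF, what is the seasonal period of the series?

2

The largest autocorrelation is r_2 = 0.43, with a weaker echo at lag 4 (0.26); the remaining lags stay at or below 0.10.
The dominant spike at lag 2 indicates a seasonal period of 2.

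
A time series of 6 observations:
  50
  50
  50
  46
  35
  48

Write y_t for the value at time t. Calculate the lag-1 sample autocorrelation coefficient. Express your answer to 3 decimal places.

Mean ȳ = (50 + 50 + 50 + 46 + 35 + 48)/6 = 46.5000
Deviations from mean: 3.5000, 3.5000, 3.5000, -0.5000, -11.5000, 1.5000
Σ(y_t−ȳ)(y_{t+1}−ȳ) = (12.2500) + (12.2500) + (-1.7500) + (5.7500) + (-17.2500) = 11.2500
Denominator Σ(y_t−ȳ)² = 171.5000
r_1 = 11.2500 / 171.5000 = 0.066

0.066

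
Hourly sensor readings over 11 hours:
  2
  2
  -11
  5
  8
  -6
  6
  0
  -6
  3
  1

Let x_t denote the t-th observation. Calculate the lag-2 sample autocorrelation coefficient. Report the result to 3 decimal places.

-0.367

Mean x̄ = (2 + 2 − 11 + 5 + 8 − 6 + 6 + 0 − 6 + 3 + 1)/11 = 0.3636
Numerator Σ_{t=1}^{9}(x_t−x̄)(x_{t+2}−x̄) = -122.8099
Denominator Σ(x_t−x̄)² = 334.5455
r_2 = -122.8099 / 334.5455 = -0.367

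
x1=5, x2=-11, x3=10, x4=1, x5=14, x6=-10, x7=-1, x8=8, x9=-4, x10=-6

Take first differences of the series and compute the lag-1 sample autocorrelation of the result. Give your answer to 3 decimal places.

First differences Δx: -16, 21, -9, 13, -24, 9, 9, -12, -2
Mean of differences = -1.2222
Numerator Σ(Δx_t−Δx̄)(Δx_{t+1}−Δx̄) = -1165.9383
Denominator Σ(Δx_t−Δx̄)² = 1819.5556
r_1(Δx) = -1165.9383 / 1819.5556 = -0.641

-0.641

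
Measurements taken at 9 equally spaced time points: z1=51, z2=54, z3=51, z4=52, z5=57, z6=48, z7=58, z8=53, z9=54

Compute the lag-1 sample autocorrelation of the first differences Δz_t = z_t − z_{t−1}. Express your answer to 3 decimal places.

-0.787

First differences Δz: 3, -3, 1, 5, -9, 10, -5, 1
Mean of differences = 0.3750
Numerator Σ(Δz_t−Δz̄)(Δz_{t+1}−Δz̄) = -196.7656
Denominator Σ(Δz_t−Δz̄)² = 249.8750
r_1(Δz) = -196.7656 / 249.8750 = -0.787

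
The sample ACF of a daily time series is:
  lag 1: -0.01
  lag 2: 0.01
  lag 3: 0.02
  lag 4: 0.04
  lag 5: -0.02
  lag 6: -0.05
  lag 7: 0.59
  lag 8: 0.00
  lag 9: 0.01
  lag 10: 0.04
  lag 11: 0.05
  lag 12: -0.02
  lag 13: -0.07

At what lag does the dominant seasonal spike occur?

7

The largest autocorrelation is r_7 = 0.59; the remaining lags stay at or below 0.05.
The dominant spike at lag 7 indicates a seasonal period of 7.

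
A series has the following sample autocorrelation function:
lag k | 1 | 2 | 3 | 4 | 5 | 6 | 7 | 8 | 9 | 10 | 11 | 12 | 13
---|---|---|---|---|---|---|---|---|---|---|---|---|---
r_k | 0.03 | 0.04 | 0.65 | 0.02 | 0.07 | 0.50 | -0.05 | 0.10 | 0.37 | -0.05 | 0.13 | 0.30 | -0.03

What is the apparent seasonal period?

3

The largest autocorrelation is r_3 = 0.65, with weaker echoes at lags 6 (0.50), 9 (0.37) and 12 (0.30); the remaining lags stay at or below 0.13.
The dominant spike at lag 3 indicates a seasonal period of 3.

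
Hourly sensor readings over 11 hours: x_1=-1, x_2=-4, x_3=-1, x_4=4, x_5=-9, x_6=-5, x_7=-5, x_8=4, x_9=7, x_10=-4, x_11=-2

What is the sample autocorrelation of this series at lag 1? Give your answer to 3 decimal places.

Mean x̄ = (-1 − 4 − 1 + 4 − 9 − 5 − 5 + 4 + 7 − 4 − 2)/11 = -1.4545
Numerator Σ_{t=1}^{10}(x_t−x̄)(x_{t+1}−x̄) = 4.9752
Denominator Σ(x_t−x̄)² = 226.7273
r_1 = 4.9752 / 226.7273 = 0.022

0.022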